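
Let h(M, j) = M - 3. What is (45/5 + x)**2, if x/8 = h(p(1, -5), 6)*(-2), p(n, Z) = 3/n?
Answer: 81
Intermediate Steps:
h(M, j) = -3 + M
x = 0 (x = 8*((-3 + 3/1)*(-2)) = 8*((-3 + 3*1)*(-2)) = 8*((-3 + 3)*(-2)) = 8*(0*(-2)) = 8*0 = 0)
(45/5 + x)**2 = (45/5 + 0)**2 = (45*(1/5) + 0)**2 = (9 + 0)**2 = 9**2 = 81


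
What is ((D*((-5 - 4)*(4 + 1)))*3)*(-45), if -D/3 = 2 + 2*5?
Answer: -218700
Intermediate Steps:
D = -36 (D = -3*(2 + 2*5) = -3*(2 + 10) = -3*12 = -36)
((D*((-5 - 4)*(4 + 1)))*3)*(-45) = (-36*(-5 - 4)*(4 + 1)*3)*(-45) = (-(-324)*5*3)*(-45) = (-36*(-45)*3)*(-45) = (1620*3)*(-45) = 4860*(-45) = -218700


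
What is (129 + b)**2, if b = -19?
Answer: 12100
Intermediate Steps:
(129 + b)**2 = (129 - 19)**2 = 110**2 = 12100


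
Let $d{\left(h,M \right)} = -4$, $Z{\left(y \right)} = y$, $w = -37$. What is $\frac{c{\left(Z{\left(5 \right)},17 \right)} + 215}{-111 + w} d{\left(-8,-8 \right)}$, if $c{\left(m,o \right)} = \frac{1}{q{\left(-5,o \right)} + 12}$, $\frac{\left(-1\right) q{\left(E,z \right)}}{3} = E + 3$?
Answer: $\frac{3871}{666} \approx 5.8123$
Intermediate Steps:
$q{\left(E,z \right)} = -9 - 3 E$ ($q{\left(E,z \right)} = - 3 \left(E + 3\right) = - 3 \left(3 + E\right) = -9 - 3 E$)
$c{\left(m,o \right)} = \frac{1}{18}$ ($c{\left(m,o \right)} = \frac{1}{\left(-9 - -15\right) + 12} = \frac{1}{\left(-9 + 15\right) + 12} = \frac{1}{6 + 12} = \frac{1}{18}$)
$\frac{c{\left(Z{\left(5 \right)},17 \right)} + 215}{-111 + w} d{\left(-8,-8 \right)} = \frac{\frac{1}{18} + 215}{-111 - 37} \left(-4\right) = \frac{3871}{18 \left(-148\right)} \left(-4\right) = \frac{3871}{18} \left(- \frac{1}{148}\right) \left(-4\right) = \left(- \frac{3871}{2664}\right) \left(-4\right) = \frac{3871}{666}$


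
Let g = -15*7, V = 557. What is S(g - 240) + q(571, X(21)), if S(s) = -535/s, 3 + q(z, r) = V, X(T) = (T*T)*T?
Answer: 38333/69 ≈ 555.55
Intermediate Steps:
X(T) = T³ (X(T) = T²*T = T³)
q(z, r) = 554 (q(z, r) = -3 + 557 = 554)
g = -105
S(g - 240) + q(571, X(21)) = -535/(-105 - 240) + 554 = -535/(-345) + 554 = -535*(-1/345) + 554 = 107/69 + 554 = 38333/69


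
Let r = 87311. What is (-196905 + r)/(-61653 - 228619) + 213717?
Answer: 31018085309/145136 ≈ 2.1372e+5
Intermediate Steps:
(-196905 + r)/(-61653 - 228619) + 213717 = (-196905 + 87311)/(-61653 - 228619) + 213717 = -109594/(-290272) + 213717 = -109594*(-1/290272) + 213717 = 54797/145136 + 213717 = 31018085309/145136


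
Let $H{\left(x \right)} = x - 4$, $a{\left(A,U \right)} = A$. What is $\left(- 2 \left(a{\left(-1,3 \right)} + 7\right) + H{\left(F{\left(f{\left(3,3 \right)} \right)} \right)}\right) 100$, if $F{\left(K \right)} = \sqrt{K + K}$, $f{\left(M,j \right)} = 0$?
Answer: $-1600$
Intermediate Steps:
$F{\left(K \right)} = \sqrt{2} \sqrt{K}$ ($F{\left(K \right)} = \sqrt{2 K} = \sqrt{2} \sqrt{K}$)
$H{\left(x \right)} = -4 + x$ ($H{\left(x \right)} = x - 4 = -4 + x$)
$\left(- 2 \left(a{\left(-1,3 \right)} + 7\right) + H{\left(F{\left(f{\left(3,3 \right)} \right)} \right)}\right) 100 = \left(- 2 \left(-1 + 7\right) - \left(4 - \sqrt{2} \sqrt{0}\right)\right) 100 = \left(\left(-2\right) 6 - \left(4 - \sqrt{2} \cdot 0\right)\right) 100 = \left(-12 + \left(-4 + 0\right)\right) 100 = \left(-12 - 4\right) 100 = \left(-16\right) 100 = -1600$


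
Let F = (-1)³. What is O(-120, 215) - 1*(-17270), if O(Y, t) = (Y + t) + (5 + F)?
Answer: 17369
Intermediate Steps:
F = -1
O(Y, t) = 4 + Y + t (O(Y, t) = (Y + t) + (5 - 1) = (Y + t) + 4 = 4 + Y + t)
O(-120, 215) - 1*(-17270) = (4 - 120 + 215) - 1*(-17270) = 99 + 17270 = 17369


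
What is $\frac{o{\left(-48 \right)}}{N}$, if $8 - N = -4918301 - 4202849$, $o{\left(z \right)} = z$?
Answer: $- \frac{8}{1520193} \approx -5.2625 \cdot 10^{-6}$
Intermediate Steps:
$N = 9121158$ ($N = 8 - \left(-4918301 - 4202849\right) = 8 - -9121150 = 8 + 9121150 = 9121158$)
$\frac{o{\left(-48 \right)}}{N} = - \frac{48}{9121158} = \left(-48\right) \frac{1}{9121158} = - \frac{8}{1520193}$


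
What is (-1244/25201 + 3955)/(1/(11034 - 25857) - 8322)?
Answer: -1477389303153/3108719933407 ≈ -0.47524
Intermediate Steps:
(-1244/25201 + 3955)/(1/(11034 - 25857) - 8322) = (-1244*1/25201 + 3955)/(1/(-14823) - 8322) = (-1244/25201 + 3955)/(-1/14823 - 8322) = 99668711/(25201*(-123357007/14823)) = (99668711/25201)*(-14823/123357007) = -1477389303153/3108719933407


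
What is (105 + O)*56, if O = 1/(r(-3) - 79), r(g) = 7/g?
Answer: 358638/61 ≈ 5879.3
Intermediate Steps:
O = -3/244 (O = 1/(7/(-3) - 79) = 1/(7*(-⅓) - 79) = 1/(-7/3 - 79) = 1/(-244/3) = -3/244 ≈ -0.012295)
(105 + O)*56 = (105 - 3/244)*56 = (25617/244)*56 = 358638/61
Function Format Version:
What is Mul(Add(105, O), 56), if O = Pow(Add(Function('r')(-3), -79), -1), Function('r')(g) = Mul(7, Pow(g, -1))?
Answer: Rational(358638, 61) ≈ 5879.3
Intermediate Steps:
O = Rational(-3, 244) (O = Pow(Add(Mul(7, Pow(-3, -1)), -79), -1) = Pow(Add(Mul(7, Rational(-1, 3)), -79), -1) = Pow(Add(Rational(-7, 3), -79), -1) = Pow(Rational(-244, 3), -1) = Rational(-3, 244) ≈ -0.012295)
Mul(Add(105, O), 56) = Mul(Add(105, Rational(-3, 244)), 56) = Mul(Rational(25617, 244), 56) = Rational(358638, 61)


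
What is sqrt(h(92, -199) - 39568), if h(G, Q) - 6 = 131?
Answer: I*sqrt(39431) ≈ 198.57*I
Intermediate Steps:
h(G, Q) = 137 (h(G, Q) = 6 + 131 = 137)
sqrt(h(92, -199) - 39568) = sqrt(137 - 39568) = sqrt(-39431) = I*sqrt(39431)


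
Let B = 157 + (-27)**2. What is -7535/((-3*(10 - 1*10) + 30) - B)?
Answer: 7535/856 ≈ 8.8026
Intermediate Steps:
B = 886 (B = 157 + 729 = 886)
-7535/((-3*(10 - 1*10) + 30) - B) = -7535/((-3*(10 - 1*10) + 30) - 1*886) = -7535/((-3*(10 - 10) + 30) - 886) = -7535/((-3*0 + 30) - 886) = -7535/((0 + 30) - 886) = -7535/(30 - 886) = -7535/(-856) = -7535*(-1/856) = 7535/856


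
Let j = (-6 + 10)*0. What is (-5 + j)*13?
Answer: -65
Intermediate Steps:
j = 0 (j = 4*0 = 0)
(-5 + j)*13 = (-5 + 0)*13 = -5*13 = -65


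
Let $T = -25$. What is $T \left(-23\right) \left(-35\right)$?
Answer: $-20125$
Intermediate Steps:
$T \left(-23\right) \left(-35\right) = \left(-25\right) \left(-23\right) \left(-35\right) = 575 \left(-35\right) = -20125$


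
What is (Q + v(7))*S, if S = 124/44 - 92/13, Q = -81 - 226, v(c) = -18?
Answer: 15225/11 ≈ 1384.1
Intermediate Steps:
Q = -307
S = -609/143 (S = 124*(1/44) - 92*1/13 = 31/11 - 92/13 = -609/143 ≈ -4.2587)
(Q + v(7))*S = (-307 - 18)*(-609/143) = -325*(-609/143) = 15225/11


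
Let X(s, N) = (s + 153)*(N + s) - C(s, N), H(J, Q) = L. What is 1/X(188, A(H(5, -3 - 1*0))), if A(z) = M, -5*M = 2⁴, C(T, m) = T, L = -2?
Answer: 5/314144 ≈ 1.5916e-5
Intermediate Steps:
H(J, Q) = -2
M = -16/5 (M = -⅕*2⁴ = -⅕*16 = -16/5 ≈ -3.2000)
A(z) = -16/5
X(s, N) = -s + (153 + s)*(N + s) (X(s, N) = (s + 153)*(N + s) - s = (153 + s)*(N + s) - s = -s + (153 + s)*(N + s))
1/X(188, A(H(5, -3 - 1*0))) = 1/(188² + 152*188 + 153*(-16/5) - 16/5*188) = 1/(35344 + 28576 - 2448/5 - 3008/5) = 1/(314144/5) = 5/314144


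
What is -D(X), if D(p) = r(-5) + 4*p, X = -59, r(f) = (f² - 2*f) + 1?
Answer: 200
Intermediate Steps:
r(f) = 1 + f² - 2*f
D(p) = 36 + 4*p (D(p) = (1 + (-5)² - 2*(-5)) + 4*p = (1 + 25 + 10) + 4*p = 36 + 4*p)
-D(X) = -(36 + 4*(-59)) = -(36 - 236) = -1*(-200) = 200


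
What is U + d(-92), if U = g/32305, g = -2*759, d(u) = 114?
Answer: 3681252/32305 ≈ 113.95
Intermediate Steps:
g = -1518
U = -1518/32305 ≈ -0.046990
U + d(-92) = -1518/32305 + 114 = 3681252/32305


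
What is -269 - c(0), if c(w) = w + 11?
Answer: -280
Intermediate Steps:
c(w) = 11 + w
-269 - c(0) = -269 - (11 + 0) = -269 - 1*11 = -269 - 11 = -280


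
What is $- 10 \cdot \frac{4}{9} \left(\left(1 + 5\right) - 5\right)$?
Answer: $- \frac{40}{9} \approx -4.4444$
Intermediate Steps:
$- 10 \cdot \frac{4}{9} \left(\left(1 + 5\right) - 5\right) = - 10 \cdot 4 \cdot \frac{1}{9} \left(6 - 5\right) = \left(-10\right) \frac{4}{9} \cdot 1 = \left(- \frac{40}{9}\right) 1 = - \frac{40}{9}$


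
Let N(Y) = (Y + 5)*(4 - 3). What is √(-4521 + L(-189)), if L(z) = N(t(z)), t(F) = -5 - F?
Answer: 38*I*√3 ≈ 65.818*I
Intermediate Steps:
N(Y) = 5 + Y (N(Y) = (5 + Y)*1 = 5 + Y)
L(z) = -z (L(z) = 5 + (-5 - z) = -z)
√(-4521 + L(-189)) = √(-4521 - 1*(-189)) = √(-4521 + 189) = √(-4332) = 38*I*√3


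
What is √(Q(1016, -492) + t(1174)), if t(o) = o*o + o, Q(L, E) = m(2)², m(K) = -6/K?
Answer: √1379459 ≈ 1174.5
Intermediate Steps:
Q(L, E) = 9 (Q(L, E) = (-6/2)² = (-6*½)² = (-3)² = 9)
t(o) = o + o² (t(o) = o² + o = o + o²)
√(Q(1016, -492) + t(1174)) = √(9 + 1174*(1 + 1174)) = √(9 + 1174*1175) = √(9 + 1379450) = √1379459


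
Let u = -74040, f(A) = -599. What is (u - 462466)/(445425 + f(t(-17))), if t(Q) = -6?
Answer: -268253/222413 ≈ -1.2061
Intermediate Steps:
(u - 462466)/(445425 + f(t(-17))) = (-74040 - 462466)/(445425 - 599) = -536506/444826 = -536506*1/444826 = -268253/222413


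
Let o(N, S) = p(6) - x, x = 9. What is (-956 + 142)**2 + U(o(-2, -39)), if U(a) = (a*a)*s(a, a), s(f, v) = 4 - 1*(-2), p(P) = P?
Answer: 662650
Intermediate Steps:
s(f, v) = 6 (s(f, v) = 4 + 2 = 6)
o(N, S) = -3 (o(N, S) = 6 - 1*9 = 6 - 9 = -3)
U(a) = 6*a**2 (U(a) = (a*a)*6 = a**2*6 = 6*a**2)
(-956 + 142)**2 + U(o(-2, -39)) = (-956 + 142)**2 + 6*(-3)**2 = (-814)**2 + 6*9 = 662596 + 54 = 662650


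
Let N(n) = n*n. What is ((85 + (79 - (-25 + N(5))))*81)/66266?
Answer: 6642/33133 ≈ 0.20046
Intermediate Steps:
N(n) = n²
((85 + (79 - (-25 + N(5))))*81)/66266 = ((85 + (79 - (-25 + 5²)))*81)/66266 = ((85 + (79 - (-25 + 25)))*81)*(1/66266) = ((85 + (79 - 1*0))*81)*(1/66266) = ((85 + (79 + 0))*81)*(1/66266) = ((85 + 79)*81)*(1/66266) = (164*81)*(1/66266) = 13284*(1/66266) = 6642/33133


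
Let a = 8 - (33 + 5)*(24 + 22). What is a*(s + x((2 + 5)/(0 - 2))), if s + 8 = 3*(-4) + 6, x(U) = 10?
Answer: 6960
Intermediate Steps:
s = -14 (s = -8 + (3*(-4) + 6) = -8 + (-12 + 6) = -8 - 6 = -14)
a = -1740 (a = 8 - 38*46 = 8 - 1*1748 = 8 - 1748 = -1740)
a*(s + x((2 + 5)/(0 - 2))) = -1740*(-14 + 10) = -1740*(-4) = 6960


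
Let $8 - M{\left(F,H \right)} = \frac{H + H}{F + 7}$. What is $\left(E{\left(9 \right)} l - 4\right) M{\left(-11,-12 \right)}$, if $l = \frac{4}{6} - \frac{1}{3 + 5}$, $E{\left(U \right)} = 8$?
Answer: $\frac{2}{3} \approx 0.66667$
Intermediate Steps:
$M{\left(F,H \right)} = 8 - \frac{2 H}{7 + F}$ ($M{\left(F,H \right)} = 8 - \frac{H + H}{F + 7} = 8 - \frac{2 H}{7 + F}$)
$l = \frac{13}{24}$ ($l = 4 \cdot \frac{1}{6} - \frac{1}{8} = \frac{2}{3} - \frac{1}{8} = \frac{13}{24} \approx 0.54167$)
$\left(E{\left(9 \right)} l - 4\right) M{\left(-11,-12 \right)} = \left(8 \cdot \frac{13}{24} - 4\right) \frac{2 \left(28 - -12 + 4 \left(-11\right)\right)}{7 - 11} = \left(\frac{13}{3} - 4\right) \frac{2 \left(28 + 12 - 44\right)}{-4} = \frac{2 \left(- \frac{1}{4}\right) \left(-4\right)}{3} = \frac{1}{3} \cdot 2 = \frac{2}{3}$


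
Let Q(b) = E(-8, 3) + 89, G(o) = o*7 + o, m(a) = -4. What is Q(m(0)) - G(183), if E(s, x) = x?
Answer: -1372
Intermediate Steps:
G(o) = 8*o (G(o) = 7*o + o = 8*o)
Q(b) = 92 (Q(b) = 3 + 89 = 92)
Q(m(0)) - G(183) = 92 - 8*183 = 92 - 1*1464 = 92 - 1464 = -1372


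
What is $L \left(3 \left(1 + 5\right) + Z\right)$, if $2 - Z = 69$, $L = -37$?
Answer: $1813$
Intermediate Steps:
$Z = -67$ ($Z = 2 - 69 = -67$)
$L \left(3 \left(1 + 5\right) + Z\right) = - 37 \left(3 \left(1 + 5\right) - 67\right) = - 37 \left(3 \cdot 6 - 67\right) = - 37 \left(18 - 67\right) = \left(-37\right) \left(-49\right) = 1813$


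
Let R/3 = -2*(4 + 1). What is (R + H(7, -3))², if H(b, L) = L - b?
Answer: 1600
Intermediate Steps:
R = -30 (R = 3*(-2*(4 + 1)) = 3*(-2*5) = 3*(-10) = -30)
(R + H(7, -3))² = (-30 + (-3 - 1*7))² = (-30 + (-3 - 7))² = (-30 - 10)² = (-40)² = 1600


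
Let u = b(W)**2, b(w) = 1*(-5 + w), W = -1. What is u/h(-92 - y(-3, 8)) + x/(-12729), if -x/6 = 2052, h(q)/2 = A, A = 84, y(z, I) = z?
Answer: 70185/59402 ≈ 1.1815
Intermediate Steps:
b(w) = -5 + w
h(q) = 168 (h(q) = 2*84 = 168)
u = 36 (u = (-5 - 1)**2 = (-6)**2 = 36)
x = -12312 (x = -6*2052 = -12312)
u/h(-92 - y(-3, 8)) + x/(-12729) = 36/168 - 12312/(-12729) = 36*(1/168) - 12312*(-1/12729) = 3/14 + 4104/4243 = 70185/59402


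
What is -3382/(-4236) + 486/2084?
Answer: 569174/551739 ≈ 1.0316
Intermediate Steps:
-3382/(-4236) + 486/2084 = -3382*(-1/4236) + 486*(1/2084) = 1691/2118 + 243/1042 = 569174/551739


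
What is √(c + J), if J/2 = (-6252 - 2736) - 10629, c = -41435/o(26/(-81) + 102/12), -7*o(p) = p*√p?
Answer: √(-2755207650 + 84577122*√106)/265 ≈ 163.81*I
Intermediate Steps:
o(p) = -p^(3/2)/7 (o(p) = -p*√p/7 = -p^(3/2)/7)
c = 84577122*√106/70225 (c = -41435*(-7/(26/(-81) + 102/12)^(3/2)) = -41435*(-7/(26*(-1/81) + 102*(1/12))^(3/2)) = -41435*(-7/(-26/81 + 17/2)^(3/2)) = -41435*(-10206*√106/351125) = -(-84577122)*√106/70225 = 84577122*√106/70225 ≈ 12400.)
J = -39234 (J = 2*((-6252 - 2736) - 10629) = 2*(-8988 - 10629) = 2*(-19617) = -39234)
√(c + J) = √(84577122*√106/70225 - 39234) = √(-39234 + 84577122*√106/70225)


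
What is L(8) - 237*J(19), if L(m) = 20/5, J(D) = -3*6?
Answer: 4270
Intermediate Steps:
J(D) = -18
L(m) = 4 (L(m) = 20*(⅕) = 4)
L(8) - 237*J(19) = 4 - 237*(-18) = 4 + 4266 = 4270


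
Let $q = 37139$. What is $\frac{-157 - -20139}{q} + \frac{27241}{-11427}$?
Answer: $- \frac{783369185}{424387353} \approx -1.8459$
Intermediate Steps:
$\frac{-157 - -20139}{q} + \frac{27241}{-11427} = \frac{-157 - -20139}{37139} + \frac{27241}{-11427} = \left(-157 + 20139\right) \frac{1}{37139} + 27241 \left(- \frac{1}{11427}\right) = 19982 \cdot \frac{1}{37139} - \frac{27241}{11427} = \frac{19982}{37139} - \frac{27241}{11427} = - \frac{783369185}{424387353}$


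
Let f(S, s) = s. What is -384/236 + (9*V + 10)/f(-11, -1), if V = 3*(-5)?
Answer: 7279/59 ≈ 123.37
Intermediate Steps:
V = -15
-384/236 + (9*V + 10)/f(-11, -1) = -384/236 + (9*(-15) + 10)/(-1) = -384*1/236 + (-135 + 10)*(-1) = -96/59 - 125*(-1) = -96/59 + 125 = 7279/59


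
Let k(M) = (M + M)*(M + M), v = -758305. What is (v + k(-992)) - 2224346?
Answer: 953605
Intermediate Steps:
k(M) = 4*M² (k(M) = (2*M)*(2*M) = 4*M²)
(v + k(-992)) - 2224346 = (-758305 + 4*(-992)²) - 2224346 = (-758305 + 4*984064) - 2224346 = (-758305 + 3936256) - 2224346 = 3177951 - 2224346 = 953605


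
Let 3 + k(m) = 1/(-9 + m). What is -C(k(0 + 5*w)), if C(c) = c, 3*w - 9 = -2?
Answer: 21/8 ≈ 2.6250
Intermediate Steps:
w = 7/3 (w = 3 + (⅓)*(-2) = 3 - ⅔ = 7/3 ≈ 2.3333)
k(m) = -3 + 1/(-9 + m)
-C(k(0 + 5*w)) = -(28 - 3*(0 + 5*(7/3)))/(-9 + (0 + 5*(7/3))) = -(28 - 3*(0 + 35/3))/(-9 + (0 + 35/3)) = -(28 - 3*35/3)/(-9 + 35/3) = -(28 - 35)/8/3 = -3*(-7)/8 = -1*(-21/8) = 21/8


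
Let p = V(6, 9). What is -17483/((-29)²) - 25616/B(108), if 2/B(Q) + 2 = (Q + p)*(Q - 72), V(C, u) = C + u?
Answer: -47674800411/841 ≈ -5.6688e+7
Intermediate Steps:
p = 15 (p = 6 + 9 = 15)
B(Q) = 2/(-2 + (-72 + Q)*(15 + Q)) (B(Q) = 2/(-2 + (Q + 15)*(Q - 72)) = 2/(-2 + (15 + Q)*(-72 + Q)) = 2/(-2 + (-72 + Q)*(15 + Q)))
-17483/((-29)²) - 25616/B(108) = -17483/((-29)²) - 25616/(2/(-1082 + 108² - 57*108)) = -17483/841 - 25616/(2/(-1082 + 11664 - 6156)) = -17483*1/841 - 25616/(2/4426) = -17483/841 - 25616/(2*(1/4426)) = -17483/841 - 25616/1/2213 = -17483/841 - 25616*2213 = -17483/841 - 56688208 = -47674800411/841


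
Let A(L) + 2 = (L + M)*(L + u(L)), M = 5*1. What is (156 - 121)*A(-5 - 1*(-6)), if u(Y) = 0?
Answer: 140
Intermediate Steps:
M = 5
A(L) = -2 + L*(5 + L) (A(L) = -2 + (L + 5)*(L + 0) = -2 + (5 + L)*L = -2 + L*(5 + L))
(156 - 121)*A(-5 - 1*(-6)) = (156 - 121)*(-2 + (-5 - 1*(-6))² + 5*(-5 - 1*(-6))) = 35*(-2 + (-5 + 6)² + 5*(-5 + 6)) = 35*(-2 + 1² + 5*1) = 35*(-2 + 1 + 5) = 35*4 = 140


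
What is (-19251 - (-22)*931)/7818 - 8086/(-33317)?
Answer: 104229575/260472306 ≈ 0.40016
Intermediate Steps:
(-19251 - (-22)*931)/7818 - 8086/(-33317) = (-19251 - 1*(-20482))*(1/7818) - 8086*(-1/33317) = (-19251 + 20482)*(1/7818) + 8086/33317 = 1231*(1/7818) + 8086/33317 = 1231/7818 + 8086/33317 = 104229575/260472306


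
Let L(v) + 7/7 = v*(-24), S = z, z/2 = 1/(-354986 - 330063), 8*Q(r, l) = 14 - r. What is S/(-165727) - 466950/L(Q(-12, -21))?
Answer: 53013354440160008/8968958134217 ≈ 5910.8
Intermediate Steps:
Q(r, l) = 7/4 - r/8 (Q(r, l) = (14 - r)/8 = 7/4 - r/8)
z = -2/685049 (z = 2/(-354986 - 330063) = 2/(-685049) = 2*(-1/685049) = -2/685049 ≈ -2.9195e-6)
S = -2/685049 ≈ -2.9195e-6
L(v) = -1 - 24*v (L(v) = -1 + v*(-24) = -1 - 24*v)
S/(-165727) - 466950/L(Q(-12, -21)) = -2/685049/(-165727) - 466950/(-1 - 24*(7/4 - 1/8*(-12))) = -2/685049*(-1/165727) - 466950/(-1 - 24*(7/4 + 3/2)) = 2/113531115623 - 466950/(-1 - 24*13/4) = 2/113531115623 - 466950/(-1 - 78) = 2/113531115623 - 466950/(-79) = 2/113531115623 - 466950*(-1/79) = 2/113531115623 + 466950/79 = 53013354440160008/8968958134217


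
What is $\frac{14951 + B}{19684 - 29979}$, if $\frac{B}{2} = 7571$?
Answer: $- \frac{30093}{10295} \approx -2.9231$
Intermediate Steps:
$B = 15142$ ($B = 2 \cdot 7571 = 15142$)
$\frac{14951 + B}{19684 - 29979} = \frac{14951 + 15142}{19684 - 29979} = \frac{30093}{-10295} = 30093 \left(- \frac{1}{10295}\right) = - \frac{30093}{10295}$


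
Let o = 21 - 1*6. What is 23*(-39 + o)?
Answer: -552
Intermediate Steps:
o = 15 (o = 21 - 6 = 15)
23*(-39 + o) = 23*(-39 + 15) = 23*(-24) = -552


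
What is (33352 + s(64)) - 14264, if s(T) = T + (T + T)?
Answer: 19280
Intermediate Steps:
s(T) = 3*T (s(T) = T + 2*T = 3*T)
(33352 + s(64)) - 14264 = (33352 + 3*64) - 14264 = (33352 + 192) - 14264 = 33544 - 14264 = 19280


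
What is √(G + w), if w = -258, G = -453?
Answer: 3*I*√79 ≈ 26.665*I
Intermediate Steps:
√(G + w) = √(-453 - 258) = √(-711) = 3*I*√79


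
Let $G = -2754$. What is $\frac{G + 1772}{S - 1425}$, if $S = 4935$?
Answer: $- \frac{491}{1755} \approx -0.27977$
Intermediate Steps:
$\frac{G + 1772}{S - 1425} = \frac{-2754 + 1772}{4935 - 1425} = - \frac{982}{3510} = \left(-982\right) \frac{1}{3510} = - \frac{491}{1755}$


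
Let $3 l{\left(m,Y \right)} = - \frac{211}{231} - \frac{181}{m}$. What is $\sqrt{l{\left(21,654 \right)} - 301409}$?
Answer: $\frac{i \sqrt{16083655203}}{231} \approx 549.01 i$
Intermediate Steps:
$l{\left(m,Y \right)} = - \frac{211}{693} - \frac{181}{3 m}$ ($l{\left(m,Y \right)} = \frac{- \frac{211}{231} - \frac{181}{m}}{3} = - \frac{211}{693} - \frac{181}{3 m}$)
$\sqrt{l{\left(21,654 \right)} - 301409} = \sqrt{\frac{-41811 - 4431}{693 \cdot 21} - 301409} = \sqrt{\frac{1}{693} \cdot \frac{1}{21} \left(-41811 - 4431\right) - 301409} = \sqrt{\frac{1}{693} \cdot \frac{1}{21} \left(-46242\right) - 301409} = \sqrt{- \frac{734}{231} - 301409} = \sqrt{- \frac{69626213}{231}} = \frac{i \sqrt{16083655203}}{231}$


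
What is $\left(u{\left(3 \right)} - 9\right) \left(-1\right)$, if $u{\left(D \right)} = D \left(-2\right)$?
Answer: $15$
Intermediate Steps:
$u{\left(D \right)} = - 2 D$
$\left(u{\left(3 \right)} - 9\right) \left(-1\right) = \left(\left(-2\right) 3 - 9\right) \left(-1\right) = \left(-6 - 9\right) \left(-1\right) = \left(-15\right) \left(-1\right) = 15$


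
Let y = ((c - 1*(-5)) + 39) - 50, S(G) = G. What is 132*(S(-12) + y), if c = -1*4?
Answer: -2904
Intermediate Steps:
c = -4
y = -10 (y = ((-4 - 1*(-5)) + 39) - 50 = ((-4 + 5) + 39) - 50 = (1 + 39) - 50 = 40 - 50 = -10)
132*(S(-12) + y) = 132*(-12 - 10) = 132*(-22) = -2904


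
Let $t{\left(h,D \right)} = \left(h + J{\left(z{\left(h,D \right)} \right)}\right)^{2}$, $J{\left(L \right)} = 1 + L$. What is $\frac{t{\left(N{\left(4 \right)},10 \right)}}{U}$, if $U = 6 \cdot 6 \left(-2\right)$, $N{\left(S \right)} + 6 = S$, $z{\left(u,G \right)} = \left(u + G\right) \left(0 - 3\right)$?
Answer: $- \frac{625}{72} \approx -8.6806$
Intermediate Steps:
$z{\left(u,G \right)} = - 3 G - 3 u$ ($z{\left(u,G \right)} = \left(G + u\right) \left(-3\right) = - 3 G - 3 u$)
$N{\left(S \right)} = -6 + S$
$t{\left(h,D \right)} = \left(1 - 3 D - 2 h\right)^{2}$ ($t{\left(h,D \right)} = \left(h - \left(-1 + 3 D + 3 h\right)\right)^{2} = \left(1 - 3 D - 2 h\right)^{2}$)
$U = -72$ ($U = 36 \left(-2\right) = -72$)
$\frac{t{\left(N{\left(4 \right)},10 \right)}}{U} = \frac{\left(-1 + 2 \left(-6 + 4\right) + 3 \cdot 10\right)^{2}}{-72} = \left(-1 + 2 \left(-2\right) + 30\right)^{2} \left(- \frac{1}{72}\right) = \left(-1 - 4 + 30\right)^{2} \left(- \frac{1}{72}\right) = 25^{2} \left(- \frac{1}{72}\right) = 625 \left(- \frac{1}{72}\right) = - \frac{625}{72}$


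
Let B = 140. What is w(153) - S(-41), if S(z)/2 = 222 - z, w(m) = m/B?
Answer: -73487/140 ≈ -524.91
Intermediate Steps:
w(m) = m/140
S(z) = 444 - 2*z (S(z) = 2*(222 - z) = 444 - 2*z)
w(153) - S(-41) = (1/140)*153 - (444 - 2*(-41)) = 153/140 - (444 + 82) = 153/140 - 1*526 = 153/140 - 526 = -73487/140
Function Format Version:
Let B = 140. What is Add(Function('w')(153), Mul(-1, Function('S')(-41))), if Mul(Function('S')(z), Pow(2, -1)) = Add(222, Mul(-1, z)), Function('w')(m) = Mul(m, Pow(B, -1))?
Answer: Rational(-73487, 140) ≈ -524.91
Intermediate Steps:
Function('w')(m) = Mul(Rational(1, 140), m) (Function('w')(m) = Mul(m, Pow(140, -1)) = Mul(m, Rational(1, 140)) = Mul(Rational(1, 140), m))
Function('S')(z) = Add(444, Mul(-2, z)) (Function('S')(z) = Mul(2, Add(222, Mul(-1, z))) = Add(444, Mul(-2, z)))
Add(Function('w')(153), Mul(-1, Function('S')(-41))) = Add(Mul(Rational(1, 140), 153), Mul(-1, Add(444, Mul(-2, -41)))) = Add(Rational(153, 140), Mul(-1, Add(444, 82))) = Add(Rational(153, 140), Mul(-1, 526)) = Add(Rational(153, 140), -526) = Rational(-73487, 140)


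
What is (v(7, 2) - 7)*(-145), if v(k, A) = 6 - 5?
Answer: 870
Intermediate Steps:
v(k, A) = 1
(v(7, 2) - 7)*(-145) = (1 - 7)*(-145) = -6*(-145) = 870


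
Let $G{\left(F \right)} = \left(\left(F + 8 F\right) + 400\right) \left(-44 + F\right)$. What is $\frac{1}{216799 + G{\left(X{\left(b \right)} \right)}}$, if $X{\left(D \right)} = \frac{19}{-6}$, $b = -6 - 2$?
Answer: $\frac{12}{2391319} \approx 5.0181 \cdot 10^{-6}$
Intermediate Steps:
$b = -8$
$X{\left(D \right)} = - \frac{19}{6}$ ($X{\left(D \right)} = 19 \left(- \frac{1}{6}\right) = - \frac{19}{6}$)
$G{\left(F \right)} = \left(-44 + F\right) \left(400 + 9 F\right)$ ($G{\left(F \right)} = \left(9 F + 400\right) \left(-44 + F\right) = \left(400 + 9 F\right) \left(-44 + F\right) = \left(-44 + F\right) \left(400 + 9 F\right)$)
$\frac{1}{216799 + G{\left(X{\left(b \right)} \right)}} = \frac{1}{216799 + \left(-17600 + 4 \left(- \frac{19}{6}\right) + 9 \left(- \frac{19}{6}\right)^{2}\right)} = \frac{1}{216799 - \frac{210269}{12}} = \frac{1}{\frac{2391319}{12}} = \frac{12}{2391319}$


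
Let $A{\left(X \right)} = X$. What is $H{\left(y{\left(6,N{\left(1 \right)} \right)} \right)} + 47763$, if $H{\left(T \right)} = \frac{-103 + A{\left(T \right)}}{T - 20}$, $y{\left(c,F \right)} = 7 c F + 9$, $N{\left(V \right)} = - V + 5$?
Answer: $\frac{7498865}{157} \approx 47764.0$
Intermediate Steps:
$N{\left(V \right)} = 5 - V$
$y{\left(c,F \right)} = 9 + 7 F c$ ($y{\left(c,F \right)} = 7 F c + 9 = 9 + 7 F c$)
$H{\left(T \right)} = \frac{-103 + T}{-20 + T}$ ($H{\left(T \right)} = \frac{-103 + T}{T - 20} = \frac{-103 + T}{-20 + T}$)
$H{\left(y{\left(6,N{\left(1 \right)} \right)} \right)} + 47763 = \frac{-103 + \left(9 + 7 \left(5 - 1\right) 6\right)}{-20 + \left(9 + 7 \left(5 - 1\right) 6\right)} + 47763 = \frac{-103 + \left(9 + 7 \cdot 4 \cdot 6\right)}{-20 + \left(9 + 7 \cdot 4 \cdot 6\right)} + 47763 = \frac{-103 + \left(9 + 168\right)}{-20 + \left(9 + 168\right)} + 47763 = \frac{-103 + 177}{-20 + 177} + 47763 = \frac{1}{157} \cdot 74 + 47763 = \frac{74}{157} + 47763 = \frac{7498865}{157}$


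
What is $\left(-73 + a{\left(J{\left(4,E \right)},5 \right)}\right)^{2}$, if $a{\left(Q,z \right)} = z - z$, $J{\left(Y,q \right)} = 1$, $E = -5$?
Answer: $5329$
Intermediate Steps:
$a{\left(Q,z \right)} = 0$
$\left(-73 + a{\left(J{\left(4,E \right)},5 \right)}\right)^{2} = \left(-73 + 0\right)^{2} = \left(-73\right)^{2} = 5329$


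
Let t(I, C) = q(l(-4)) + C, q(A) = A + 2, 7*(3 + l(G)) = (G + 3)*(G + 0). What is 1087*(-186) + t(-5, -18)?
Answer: -1415403/7 ≈ -2.0220e+5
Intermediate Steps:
l(G) = -3 + G*(3 + G)/7 (l(G) = -3 + ((G + 3)*(G + 0))/7 = -3 + ((3 + G)*G)/7 = -3 + (G*(3 + G))/7 = -3 + G*(3 + G)/7)
q(A) = 2 + A
t(I, C) = -3/7 + C (t(I, C) = (2 + (-3 + (⅐)*(-4)² + (3/7)*(-4))) + C = (2 + (-3 + (⅐)*16 - 12/7)) + C = (2 + (-3 + 16/7 - 12/7)) + C = (2 - 17/7) + C = -3/7 + C)
1087*(-186) + t(-5, -18) = 1087*(-186) + (-3/7 - 18) = -202182 - 129/7 = -1415403/7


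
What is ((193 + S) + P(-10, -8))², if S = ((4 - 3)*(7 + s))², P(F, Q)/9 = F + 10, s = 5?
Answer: 113569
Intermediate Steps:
P(F, Q) = 90 + 9*F (P(F, Q) = 9*(F + 10) = 9*(10 + F) = 90 + 9*F)
S = 144 (S = ((4 - 3)*(7 + 5))² = (1*12)² = 12² = 144)
((193 + S) + P(-10, -8))² = ((193 + 144) + (90 + 9*(-10)))² = (337 + (90 - 90))² = (337 + 0)² = 337² = 113569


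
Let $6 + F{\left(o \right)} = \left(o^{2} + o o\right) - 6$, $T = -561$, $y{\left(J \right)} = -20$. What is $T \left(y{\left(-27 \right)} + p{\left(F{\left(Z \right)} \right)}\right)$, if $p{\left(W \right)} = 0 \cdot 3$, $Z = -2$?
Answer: $11220$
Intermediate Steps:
$F{\left(o \right)} = -12 + 2 o^{2}$ ($F{\left(o \right)} = -6 - \left(6 - o^{2} - o o\right) = -6 + \left(\left(o^{2} + o^{2}\right) - 6\right) = -6 + \left(2 o^{2} - 6\right) = -6 + \left(-6 + 2 o^{2}\right) = -12 + 2 o^{2}$)
$p{\left(W \right)} = 0$
$T \left(y{\left(-27 \right)} + p{\left(F{\left(Z \right)} \right)}\right) = - 561 \left(-20 + 0\right) = \left(-561\right) \left(-20\right) = 11220$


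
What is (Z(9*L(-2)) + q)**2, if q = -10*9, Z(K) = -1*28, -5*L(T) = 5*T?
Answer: 13924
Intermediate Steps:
L(T) = -T
Z(K) = -28
q = -90
(Z(9*L(-2)) + q)**2 = (-28 - 90)**2 = (-118)**2 = 13924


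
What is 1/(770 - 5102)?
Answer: -1/4332 ≈ -0.00023084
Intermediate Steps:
1/(770 - 5102) = 1/(-4332) = -1/4332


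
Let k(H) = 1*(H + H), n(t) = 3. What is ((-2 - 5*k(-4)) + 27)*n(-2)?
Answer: 195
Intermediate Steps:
k(H) = 2*H (k(H) = 1*(2*H) = 2*H)
((-2 - 5*k(-4)) + 27)*n(-2) = ((-2 - 10*(-4)) + 27)*3 = ((-2 - 5*(-8)) + 27)*3 = ((-2 + 40) + 27)*3 = (38 + 27)*3 = 65*3 = 195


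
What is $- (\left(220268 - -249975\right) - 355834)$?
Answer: $-114409$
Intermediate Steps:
$- (\left(220268 - -249975\right) - 355834) = - (\left(220268 + 249975\right) - 355834) = - (470243 - 355834) = \left(-1\right) 114409 = -114409$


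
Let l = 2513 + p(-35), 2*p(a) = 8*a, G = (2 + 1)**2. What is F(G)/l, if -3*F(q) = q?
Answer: -1/791 ≈ -0.0012642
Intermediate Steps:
G = 9 (G = 3**2 = 9)
F(q) = -q/3
p(a) = 4*a (p(a) = (8*a)/2 = 4*a)
l = 2373 (l = 2513 + 4*(-35) = 2513 - 140 = 2373)
F(G)/l = -1/3*9/2373 = -3*1/2373 = -1/791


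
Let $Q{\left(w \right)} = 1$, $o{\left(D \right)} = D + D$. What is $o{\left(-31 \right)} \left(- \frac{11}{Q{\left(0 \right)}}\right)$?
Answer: $682$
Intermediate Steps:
$o{\left(D \right)} = 2 D$
$o{\left(-31 \right)} \left(- \frac{11}{Q{\left(0 \right)}}\right) = 2 \left(-31\right) \left(- \frac{11}{1}\right) = - 62 \left(\left(-11\right) 1\right) = \left(-62\right) \left(-11\right) = 682$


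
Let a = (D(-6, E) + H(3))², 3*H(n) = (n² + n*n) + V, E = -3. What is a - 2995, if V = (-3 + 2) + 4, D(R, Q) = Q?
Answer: -2979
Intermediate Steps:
V = 3 (V = -1 + 4 = 3)
H(n) = 1 + 2*n²/3 (H(n) = ((n² + n*n) + 3)/3 = ((n² + n²) + 3)/3 = (2*n² + 3)/3 = (3 + 2*n²)/3 = 1 + 2*n²/3)
a = 16 (a = (-3 + (1 + (⅔)*3²))² = (-3 + (1 + (⅔)*9))² = (-3 + (1 + 6))² = (-3 + 7)² = 4² = 16)
a - 2995 = 16 - 2995 = -2979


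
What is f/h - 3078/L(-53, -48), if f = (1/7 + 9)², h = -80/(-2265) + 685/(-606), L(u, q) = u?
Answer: -1584012554/86742397 ≈ -18.261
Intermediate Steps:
h = -33401/30502 (h = -80*(-1/2265) + 685*(-1/606) = 16/453 - 685/606 = -33401/30502 ≈ -1.0950)
f = 4096/49 (f = (⅐ + 9)² = (64/7)² = 4096/49 ≈ 83.592)
f/h - 3078/L(-53, -48) = 4096/(49*(-33401/30502)) - 3078/(-53) = (4096/49)*(-30502/33401) - 3078*(-1/53) = -124936192/1636649 + 3078/53 = -1584012554/86742397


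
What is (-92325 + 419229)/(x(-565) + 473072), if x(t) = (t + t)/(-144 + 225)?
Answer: 13239612/19158851 ≈ 0.69104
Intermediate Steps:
x(t) = 2*t/81 (x(t) = (2*t)/81 = (2*t)*(1/81) = 2*t/81)
(-92325 + 419229)/(x(-565) + 473072) = (-92325 + 419229)/((2/81)*(-565) + 473072) = 326904/(-1130/81 + 473072) = 326904/(38317702/81) = 326904*(81/38317702) = 13239612/19158851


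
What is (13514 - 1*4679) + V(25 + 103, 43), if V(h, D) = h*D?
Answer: 14339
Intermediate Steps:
V(h, D) = D*h
(13514 - 1*4679) + V(25 + 103, 43) = (13514 - 1*4679) + 43*(25 + 103) = (13514 - 4679) + 43*128 = 8835 + 5504 = 14339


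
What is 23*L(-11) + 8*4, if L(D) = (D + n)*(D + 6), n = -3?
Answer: 1642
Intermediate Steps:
L(D) = (-3 + D)*(6 + D) (L(D) = (D - 3)*(D + 6) = (-3 + D)*(6 + D))
23*L(-11) + 8*4 = 23*(-18 + (-11)² + 3*(-11)) + 8*4 = 23*(-18 + 121 - 33) + 32 = 23*70 + 32 = 1610 + 32 = 1642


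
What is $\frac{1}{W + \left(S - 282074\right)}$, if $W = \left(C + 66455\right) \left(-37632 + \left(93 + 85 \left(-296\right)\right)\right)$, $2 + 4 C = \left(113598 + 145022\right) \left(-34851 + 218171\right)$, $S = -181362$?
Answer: $- \frac{2}{1486294975919063} \approx -1.3456 \cdot 10^{-15}$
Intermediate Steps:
$C = \frac{23705109199}{2}$ ($C = - \frac{1}{2} + \frac{\left(113598 + 145022\right) \left(-34851 + 218171\right)}{4} = - \frac{1}{2} + \frac{258620 \cdot 183320}{4} = - \frac{1}{2} + \frac{1}{4} \cdot 47410218400 = - \frac{1}{2} + 11852554600 = \frac{23705109199}{2} \approx 1.1853 \cdot 10^{10}$)
$W = - \frac{1486294974992191}{2}$ ($W = \left(\frac{23705109199}{2} + 66455\right) \left(-37632 + \left(93 + 85 \left(-296\right)\right)\right) = \frac{23705242109 \left(-37632 + \left(93 - 25160\right)\right)}{2} = \frac{23705242109 \left(-37632 - 25067\right)}{2} = \frac{23705242109}{2} \left(-62699\right) = - \frac{1486294974992191}{2} \approx -7.4315 \cdot 10^{14}$)
$\frac{1}{W + \left(S - 282074\right)} = \frac{1}{- \frac{1486294974992191}{2} - 463436} = \frac{1}{- \frac{1486294975919063}{2}} = - \frac{2}{1486294975919063}$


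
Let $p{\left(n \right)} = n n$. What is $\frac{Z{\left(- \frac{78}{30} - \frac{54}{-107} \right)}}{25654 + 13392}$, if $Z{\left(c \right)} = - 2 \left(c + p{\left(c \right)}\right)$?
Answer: $- \frac{656906}{5587970675} \approx -0.00011756$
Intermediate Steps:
$p{\left(n \right)} = n^{2}$
$Z{\left(c \right)} = - 2 c - 2 c^{2}$ ($Z{\left(c \right)} = - 2 \left(c + c^{2}\right) = - 2 c - 2 c^{2}$)
$\frac{Z{\left(- \frac{78}{30} - \frac{54}{-107} \right)}}{25654 + 13392} = \frac{2 \left(- \frac{78}{30} - \frac{54}{-107}\right) \left(-1 - \left(- \frac{78}{30} - \frac{54}{-107}\right)\right)}{25654 + 13392} = \frac{2 \left(\left(-78\right) \frac{1}{30} - - \frac{54}{107}\right) \left(-1 - \left(\left(-78\right) \frac{1}{30} - - \frac{54}{107}\right)\right)}{39046} = 2 \left(- \frac{13}{5} + \frac{54}{107}\right) \left(-1 - \left(- \frac{13}{5} + \frac{54}{107}\right)\right) \frac{1}{39046} = 2 \left(- \frac{1121}{535}\right) \left(-1 - - \frac{1121}{535}\right) \frac{1}{39046} = 2 \left(- \frac{1121}{535}\right) \left(-1 + \frac{1121}{535}\right) \frac{1}{39046} = 2 \left(- \frac{1121}{535}\right) \frac{586}{535} \cdot \frac{1}{39046} = \left(- \frac{1313812}{286225}\right) \frac{1}{39046} = - \frac{656906}{5587970675}$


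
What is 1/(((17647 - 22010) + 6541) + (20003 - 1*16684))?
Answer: 1/5497 ≈ 0.00018192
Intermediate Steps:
1/(((17647 - 22010) + 6541) + (20003 - 1*16684)) = 1/((-4363 + 6541) + (20003 - 16684)) = 1/(2178 + 3319) = 1/5497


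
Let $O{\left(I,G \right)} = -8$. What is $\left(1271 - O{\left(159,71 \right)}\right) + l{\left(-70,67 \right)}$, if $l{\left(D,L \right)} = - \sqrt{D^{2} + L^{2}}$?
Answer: $1279 - \sqrt{9389} \approx 1182.1$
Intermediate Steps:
$\left(1271 - O{\left(159,71 \right)}\right) + l{\left(-70,67 \right)} = \left(1271 - -8\right) - \sqrt{\left(-70\right)^{2} + 67^{2}} = \left(1271 + 8\right) - \sqrt{4900 + 4489} = 1279 - \sqrt{9389}$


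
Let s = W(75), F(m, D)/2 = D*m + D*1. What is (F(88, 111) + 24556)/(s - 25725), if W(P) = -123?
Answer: -22157/12924 ≈ -1.7144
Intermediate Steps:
F(m, D) = 2*D + 2*D*m (F(m, D) = 2*(D*m + D*1) = 2*(D*m + D) = 2*(D + D*m) = 2*D + 2*D*m)
s = -123
(F(88, 111) + 24556)/(s - 25725) = (2*111*(1 + 88) + 24556)/(-123 - 25725) = (2*111*89 + 24556)/(-25848) = (19758 + 24556)*(-1/25848) = 44314*(-1/25848) = -22157/12924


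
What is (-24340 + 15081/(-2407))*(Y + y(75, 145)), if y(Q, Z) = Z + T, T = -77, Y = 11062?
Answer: -652234260930/2407 ≈ -2.7097e+8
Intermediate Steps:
y(Q, Z) = -77 + Z (y(Q, Z) = Z - 77 = -77 + Z)
(-24340 + 15081/(-2407))*(Y + y(75, 145)) = (-24340 + 15081/(-2407))*(11062 + (-77 + 145)) = (-24340 + 15081*(-1/2407))*(11062 + 68) = (-24340 - 15081/2407)*11130 = -58601461/2407*11130 = -652234260930/2407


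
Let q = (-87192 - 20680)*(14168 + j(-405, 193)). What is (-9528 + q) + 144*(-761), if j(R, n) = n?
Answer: -1549268904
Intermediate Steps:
q = -1549149792 (q = (-87192 - 20680)*(14168 + 193) = -107872*14361 = -1549149792)
(-9528 + q) + 144*(-761) = (-9528 - 1549149792) + 144*(-761) = -1549159320 - 109584 = -1549268904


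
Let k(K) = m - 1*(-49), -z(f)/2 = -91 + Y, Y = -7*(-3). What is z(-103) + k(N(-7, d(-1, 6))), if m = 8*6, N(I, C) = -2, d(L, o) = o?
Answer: 237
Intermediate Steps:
Y = 21
z(f) = 140 (z(f) = -2*(-91 + 21) = -2*(-70) = 140)
m = 48
k(K) = 97 (k(K) = 48 - 1*(-49) = 48 + 49 = 97)
z(-103) + k(N(-7, d(-1, 6))) = 140 + 97 = 237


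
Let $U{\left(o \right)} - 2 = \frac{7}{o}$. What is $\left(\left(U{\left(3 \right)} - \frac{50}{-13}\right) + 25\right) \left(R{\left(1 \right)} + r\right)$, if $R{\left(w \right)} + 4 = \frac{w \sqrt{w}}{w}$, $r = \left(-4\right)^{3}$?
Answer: $- \frac{86698}{39} \approx -2223.0$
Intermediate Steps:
$U{\left(o \right)} = 2 + \frac{7}{o}$
$r = -64$
$R{\left(w \right)} = -4 + \sqrt{w}$ ($R{\left(w \right)} = -4 + \frac{w \sqrt{w}}{w} = -4 + \frac{w^{\frac{3}{2}}}{w} = -4 + \sqrt{w}$)
$\left(\left(U{\left(3 \right)} - \frac{50}{-13}\right) + 25\right) \left(R{\left(1 \right)} + r\right) = \left(\left(\left(2 + \frac{7}{3}\right) - \frac{50}{-13}\right) + 25\right) \left(\left(-4 + \sqrt{1}\right) - 64\right) = \left(\left(\left(2 + 7 \cdot \frac{1}{3}\right) - - \frac{50}{13}\right) + 25\right) \left(\left(-4 + 1\right) - 64\right) = \left(\left(\left(2 + \frac{7}{3}\right) + \frac{50}{13}\right) + 25\right) \left(-3 - 64\right) = \left(\left(\frac{13}{3} + \frac{50}{13}\right) + 25\right) \left(-67\right) = \left(\frac{319}{39} + 25\right) \left(-67\right) = \frac{1294}{39} \left(-67\right) = - \frac{86698}{39}$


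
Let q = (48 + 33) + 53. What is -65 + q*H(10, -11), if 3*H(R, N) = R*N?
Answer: -14935/3 ≈ -4978.3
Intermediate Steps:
H(R, N) = N*R/3 (H(R, N) = (R*N)/3 = (N*R)/3 = N*R/3)
q = 134 (q = 81 + 53 = 134)
-65 + q*H(10, -11) = -65 + 134*((1/3)*(-11)*10) = -65 + 134*(-110/3) = -65 - 14740/3 = -14935/3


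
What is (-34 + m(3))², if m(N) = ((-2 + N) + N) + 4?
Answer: 676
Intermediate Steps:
m(N) = 2 + 2*N (m(N) = (-2 + 2*N) + 4 = 2 + 2*N)
(-34 + m(3))² = (-34 + (2 + 2*3))² = (-34 + (2 + 6))² = (-34 + 8)² = (-26)² = 676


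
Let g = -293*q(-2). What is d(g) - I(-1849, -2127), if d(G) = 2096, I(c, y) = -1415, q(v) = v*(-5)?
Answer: 3511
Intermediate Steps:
q(v) = -5*v
g = -2930 (g = -(-1465)*(-2) = -293*10 = -2930)
d(g) - I(-1849, -2127) = 2096 - 1*(-1415) = 2096 + 1415 = 3511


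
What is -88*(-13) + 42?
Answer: 1186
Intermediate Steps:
-88*(-13) + 42 = 1144 + 42 = 1186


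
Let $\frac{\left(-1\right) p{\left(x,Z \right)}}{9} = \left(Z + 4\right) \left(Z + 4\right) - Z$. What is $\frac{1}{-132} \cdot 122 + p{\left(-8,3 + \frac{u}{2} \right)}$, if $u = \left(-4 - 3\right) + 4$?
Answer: $- \frac{34277}{132} \approx -259.67$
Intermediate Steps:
$u = -3$ ($u = -7 + 4 = -3$)
$p{\left(x,Z \right)} = - 9 \left(4 + Z\right)^{2} + 9 Z$ ($p{\left(x,Z \right)} = - 9 \left(\left(Z + 4\right) \left(Z + 4\right) - Z\right) = - 9 \left(\left(4 + Z\right) \left(4 + Z\right) - Z\right) = - 9 \left(\left(4 + Z\right)^{2} - Z\right) = - 9 \left(4 + Z\right)^{2} + 9 Z$)
$\frac{1}{-132} \cdot 122 + p{\left(-8,3 + \frac{u}{2} \right)} = \frac{1}{-132} \cdot 122 + \left(- 9 \left(4 + \left(3 + \frac{1}{2} \left(-3\right)\right)\right)^{2} + 9 \left(3 + \frac{1}{2} \left(-3\right)\right)\right) = \left(- \frac{1}{132}\right) 122 + \left(- 9 \left(4 + \left(3 + \frac{1}{2} \left(-3\right)\right)\right)^{2} + 9 \left(3 + \frac{1}{2} \left(-3\right)\right)\right) = - \frac{61}{66} + \left(- 9 \left(4 + \left(3 - \frac{3}{2}\right)\right)^{2} + 9 \left(3 - \frac{3}{2}\right)\right) = - \frac{61}{66} + \left(- 9 \left(4 + \frac{3}{2}\right)^{2} + 9 \cdot \frac{3}{2}\right) = - \frac{61}{66} + \left(- 9 \left(\frac{11}{2}\right)^{2} + \frac{27}{2}\right) = - \frac{61}{66} + \left(\left(-9\right) \frac{121}{4} + \frac{27}{2}\right) = - \frac{61}{66} + \left(- \frac{1089}{4} + \frac{27}{2}\right) = - \frac{61}{66} - \frac{1035}{4} = - \frac{34277}{132}$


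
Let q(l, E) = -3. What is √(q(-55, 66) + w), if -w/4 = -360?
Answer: √1437 ≈ 37.908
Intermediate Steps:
w = 1440 (w = -4*(-360) = 1440)
√(q(-55, 66) + w) = √(-3 + 1440) = √1437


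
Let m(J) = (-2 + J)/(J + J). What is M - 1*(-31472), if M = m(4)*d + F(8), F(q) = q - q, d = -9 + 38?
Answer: 125917/4 ≈ 31479.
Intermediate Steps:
d = 29
m(J) = (-2 + J)/(2*J) (m(J) = (-2 + J)/((2*J)) = (-2 + J)*(1/(2*J)) = (-2 + J)/(2*J))
F(q) = 0
M = 29/4 (M = ((½)*(-2 + 4)/4)*29 + 0 = ((½)*(¼)*2)*29 + 0 = (¼)*29 + 0 = 29/4 + 0 = 29/4 ≈ 7.2500)
M - 1*(-31472) = 29/4 - 1*(-31472) = 29/4 + 31472 = 125917/4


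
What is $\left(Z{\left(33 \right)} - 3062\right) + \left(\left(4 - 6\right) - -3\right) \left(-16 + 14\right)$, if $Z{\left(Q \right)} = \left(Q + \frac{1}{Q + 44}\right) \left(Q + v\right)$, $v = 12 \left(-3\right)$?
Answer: $- \frac{243554}{77} \approx -3163.0$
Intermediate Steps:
$v = -36$
$Z{\left(Q \right)} = \left(-36 + Q\right) \left(Q + \frac{1}{44 + Q}\right)$ ($Z{\left(Q \right)} = \left(Q + \frac{1}{Q + 44}\right) \left(Q - 36\right) = \left(Q + \frac{1}{44 + Q}\right) \left(-36 + Q\right) = \left(-36 + Q\right) \left(Q + \frac{1}{44 + Q}\right)$)
$\left(Z{\left(33 \right)} - 3062\right) + \left(\left(4 - 6\right) - -3\right) \left(-16 + 14\right) = \left(\frac{-36 + 33^{3} - 52239 + 8 \cdot 33^{2}}{44 + 33} - 3062\right) + \left(\left(4 - 6\right) - -3\right) \left(-16 + 14\right) = \left(\frac{-36 + 35937 - 52239 + 8 \cdot 1089}{77} - 3062\right) + \left(-2 + 3\right) \left(-2\right) = \left(\frac{-36 + 35937 - 52239 + 8712}{77} - 3062\right) + 1 \left(-2\right) = \left(\frac{1}{77} \left(-7626\right) - 3062\right) - 2 = \left(- \frac{7626}{77} - 3062\right) - 2 = - \frac{243400}{77} - 2 = - \frac{243554}{77}$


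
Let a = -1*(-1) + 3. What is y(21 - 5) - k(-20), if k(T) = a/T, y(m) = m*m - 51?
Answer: 1026/5 ≈ 205.20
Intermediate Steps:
y(m) = -51 + m² (y(m) = m² - 51 = -51 + m²)
a = 4 (a = 1 + 3 = 4)
k(T) = 4/T
y(21 - 5) - k(-20) = (-51 + (21 - 5)²) - 4/(-20) = (-51 + 16²) - 4*(-1)/20 = (-51 + 256) - 1*(-⅕) = 205 + ⅕ = 1026/5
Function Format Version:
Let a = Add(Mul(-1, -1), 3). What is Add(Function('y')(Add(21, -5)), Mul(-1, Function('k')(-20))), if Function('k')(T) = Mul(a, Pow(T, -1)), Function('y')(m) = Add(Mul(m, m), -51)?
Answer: Rational(1026, 5) ≈ 205.20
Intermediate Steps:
Function('y')(m) = Add(-51, Pow(m, 2)) (Function('y')(m) = Add(Pow(m, 2), -51) = Add(-51, Pow(m, 2)))
a = 4 (a = Add(1, 3) = 4)
Function('k')(T) = Mul(4, Pow(T, -1))
Add(Function('y')(Add(21, -5)), Mul(-1, Function('k')(-20))) = Add(Add(-51, Pow(Add(21, -5), 2)), Mul(-1, Mul(4, Pow(-20, -1)))) = Add(Add(-51, Pow(16, 2)), Mul(-1, Mul(4, Rational(-1, 20)))) = Add(Add(-51, 256), Mul(-1, Rational(-1, 5))) = Add(205, Rational(1, 5)) = Rational(1026, 5)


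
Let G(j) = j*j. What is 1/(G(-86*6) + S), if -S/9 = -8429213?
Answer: 1/76129173 ≈ 1.3136e-8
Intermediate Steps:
G(j) = j²
S = 75862917 (S = -9*(-8429213) = 75862917)
1/(G(-86*6) + S) = 1/((-86*6)² + 75862917) = 1/((-516)² + 75862917) = 1/(266256 + 75862917) = 1/76129173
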